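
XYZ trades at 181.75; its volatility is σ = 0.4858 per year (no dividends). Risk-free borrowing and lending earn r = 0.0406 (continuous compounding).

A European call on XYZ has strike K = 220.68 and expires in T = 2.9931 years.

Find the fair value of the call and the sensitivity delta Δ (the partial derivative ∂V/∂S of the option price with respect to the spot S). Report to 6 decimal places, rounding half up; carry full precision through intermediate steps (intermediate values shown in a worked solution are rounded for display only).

price = 54.796669
Δ = 0.630771

σ√T = 0.4858·√2.9931 = 0.840462
d₁ = (ln(S/K) + (r+σ²/2)T) / (σ√T) = (ln(181.75/220.68) + (0.0406+0.4858²/2)·2.9931) / 0.840462 = (-0.194082 + 0.474708) / 0.840462 = 0.333896
d₂ = d₁ − σ√T = 0.333896 − 0.840462 = -0.506567
e^{−rT} = 0.885573
N(d₁) = 0.630771,  N(d₂) = 0.306229
Call price V = S·N(d₁) − K·e^{−rT}·N(d₂) = 114.642594 − 59.845926 = 54.796669
Δ = N(d₁) = 0.630771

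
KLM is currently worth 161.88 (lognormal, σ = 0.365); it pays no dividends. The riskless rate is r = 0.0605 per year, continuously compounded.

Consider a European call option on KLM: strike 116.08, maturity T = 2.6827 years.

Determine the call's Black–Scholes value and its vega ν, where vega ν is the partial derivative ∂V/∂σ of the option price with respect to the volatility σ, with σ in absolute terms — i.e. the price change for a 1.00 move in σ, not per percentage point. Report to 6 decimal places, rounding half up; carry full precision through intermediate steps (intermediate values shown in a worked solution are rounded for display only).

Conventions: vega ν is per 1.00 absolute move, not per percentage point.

σ√T = 0.365·√2.6827 = 0.597832
d₁ = (ln(S/K) + (r+σ²/2)T) / (σ√T) = (ln(161.88/116.08) + (0.0605+0.365²/2)·2.6827) / 0.597832 = (0.332576 + 0.341005) / 0.597832 = 1.126706
d₂ = d₁ − σ√T = 1.126706 − 0.597832 = 0.528874
e^{−rT} = 0.850183
N(d₁) = 0.870067,  N(d₂) = 0.701554
Call price V = S·N(d₁) − K·e^{−rT}·N(d₂) = 140.846374 − 69.235816 = 71.610558
φ(d₁) = (1/√(2π))·e^{−d₁²/2} = 0.211470
ν = S·φ(d₁)·√T = 56.069706

price = 71.610558
ν = 56.069706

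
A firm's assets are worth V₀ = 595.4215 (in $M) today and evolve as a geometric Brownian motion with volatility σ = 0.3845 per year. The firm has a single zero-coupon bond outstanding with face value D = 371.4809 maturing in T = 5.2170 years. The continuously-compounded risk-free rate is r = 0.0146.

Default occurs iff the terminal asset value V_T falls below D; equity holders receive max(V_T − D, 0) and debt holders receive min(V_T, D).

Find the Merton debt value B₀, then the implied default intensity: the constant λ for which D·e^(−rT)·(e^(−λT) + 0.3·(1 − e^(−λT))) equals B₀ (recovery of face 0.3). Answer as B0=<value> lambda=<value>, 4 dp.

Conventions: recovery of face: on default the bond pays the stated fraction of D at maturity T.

Apply the equity-as-call identities (strike 371.4809, horizon 5.2170 years):
d₁ = [ln(V₀/D) + (r + σ²/2)T] / (σ√T)
   = [ln(595.4215/371.4809) + (0.0146 + 0.5·0.3845²)·5.2170] / (0.3845·√5.2170)
   = [0.471772 + 0.461809] / 0.878227 = 1.063030
d₂ = d₁ − σ√T = 1.063030 − 0.878227 = 0.184803
N(d₁) = 0.856116,  N(d₂) = 0.573308,  e^(−rT) = 0.926660
E₀ = V₀·N(d₁) − D·e^(−rT)·N(d₂)
   = 595.4215·0.856116 − 371.4809·0.926660·0.573308 = 312.396083
B₀ = V₀ − E₀ = 595.4215 − 312.396083 = 283.025417
e^(−λT) = (B₀·e^(rT)/D − 0.3)/(1 − 0.3) = (283.0254·1.079144/371.4809 − 0.3)/0.7 = 0.74597534
λ = −ln(0.74597534)/5.2170 = 0.056175

B0=283.0254 lambda=0.0562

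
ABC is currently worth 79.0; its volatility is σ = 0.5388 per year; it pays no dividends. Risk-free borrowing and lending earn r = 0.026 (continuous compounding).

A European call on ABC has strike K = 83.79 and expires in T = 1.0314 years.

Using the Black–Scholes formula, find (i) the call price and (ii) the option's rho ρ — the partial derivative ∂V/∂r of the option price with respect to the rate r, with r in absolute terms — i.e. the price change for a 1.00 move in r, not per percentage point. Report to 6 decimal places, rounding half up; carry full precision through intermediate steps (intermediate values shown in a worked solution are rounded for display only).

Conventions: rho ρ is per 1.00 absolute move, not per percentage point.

σ√T = 0.5388·√1.0314 = 0.547194
d₁ = (ln(S/K) + (r+σ²/2)T) / (σ√T) = (ln(79.0/83.79) + (0.026+0.5388²/2)·1.0314) / 0.547194 = (-0.058866 + 0.176527) / 0.547194 = 0.215026
d₂ = d₁ − σ√T = 0.215026 − 0.547194 = -0.332167
e^{−rT} = 0.973540
N(d₁) = 0.585127,  N(d₂) = 0.369881
Call price V = S·N(d₁) − K·e^{−rT}·N(d₂) = 46.225003 − 30.172306 = 16.052697
ρ = K·T·e^{−rT}·N(d₂) = 31.119717

price = 16.052697
ρ = 31.119717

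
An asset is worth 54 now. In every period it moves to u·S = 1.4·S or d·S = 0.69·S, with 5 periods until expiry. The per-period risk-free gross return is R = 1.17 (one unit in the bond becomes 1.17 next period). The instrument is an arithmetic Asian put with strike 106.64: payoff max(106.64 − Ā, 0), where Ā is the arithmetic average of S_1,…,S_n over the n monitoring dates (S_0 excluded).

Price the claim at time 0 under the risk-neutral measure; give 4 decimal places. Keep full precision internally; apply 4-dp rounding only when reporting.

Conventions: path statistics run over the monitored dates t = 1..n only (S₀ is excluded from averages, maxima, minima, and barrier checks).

price = 13.1695

Under the martingale measure an up-move has probability p* = 0.6761; value the claim as the probability-weighted average of per-path payoffs, discounted 5 periods at R = 1.17.
Enumerate all 2^5 = 32 price paths (U = up ×1.4, D = down ×0.69); each path with k up-moves has probability p*^k·(1−p*)^(5−k).
DDDDD: Ā=20.2790, payoff=86.3610, prob=0.003567
UDDDD: Ā=41.1458, payoff=65.4942, prob=0.007445
DUDDD: Ā=33.4778, payoff=73.1622, prob=0.007445
UUDDD: Ā=67.9259, payoff=38.7141, prob=0.015537
DDUDD: Ā=28.1868, payoff=78.4532, prob=0.007445
UDUDD: Ā=57.1907, payoff=49.4493, prob=0.015537
DUUDD: Ā=49.5227, payoff=57.1173, prob=0.015537
UUUDD: Ā=100.4808, payoff=6.1592, prob=0.032426
DDDUD: Ā=24.5361, payoff=82.1039, prob=0.007445
UDDUD: Ā=49.7834, payoff=56.8566, prob=0.015537
DUDUD: Ā=42.1154, payoff=64.5246, prob=0.015537
UUDUD: Ā=85.4515, payoff=21.1885, prob=0.032426
DDUUD: Ā=36.8245, payoff=69.8155, prob=0.015537
UDUUD: Ā=74.7163, payoff=31.9237, prob=0.032426
DUUUD: Ā=67.0483, payoff=39.5917, prob=0.032426
UUUUD: Ā=136.0401, payoff=0.0000, prob=0.067671
DDDDU: Ā=22.0171, payoff=84.6229, prob=0.007445
UDDDU: Ā=44.6724, payoff=61.9676, prob=0.015537
DUDDU: Ā=37.0044, payoff=69.6356, prob=0.015537
UUDDU: Ā=75.0813, payoff=31.5587, prob=0.032426
DDUDU: Ā=31.7134, payoff=74.9266, prob=0.015537
UDUDU: Ā=64.3461, payoff=42.2939, prob=0.032426
DUUDU: Ā=56.6781, payoff=49.9619, prob=0.032426
UUUDU: Ā=114.9991, payoff=0.0000, prob=0.067671
DDDUU: Ā=28.0627, payoff=78.5773, prob=0.015537
UDDUU: Ā=56.9388, payoff=49.7012, prob=0.032426
DUDUU: Ā=49.2708, payoff=57.3692, prob=0.032426
UUDUU: Ā=99.9698, payoff=6.6702, prob=0.067671
DDUUU: Ā=43.9799, payoff=62.6601, prob=0.032426
UDUUU: Ā=89.2346, payoff=17.4054, prob=0.067671
DUUUU: Ā=81.5666, payoff=25.0734, prob=0.067671
UUUUU: Ā=165.4975, payoff=0.0000, prob=0.141226
Price = Σ prob·payoff / R^5 = 28.873432 / 2.192448 = 13.1695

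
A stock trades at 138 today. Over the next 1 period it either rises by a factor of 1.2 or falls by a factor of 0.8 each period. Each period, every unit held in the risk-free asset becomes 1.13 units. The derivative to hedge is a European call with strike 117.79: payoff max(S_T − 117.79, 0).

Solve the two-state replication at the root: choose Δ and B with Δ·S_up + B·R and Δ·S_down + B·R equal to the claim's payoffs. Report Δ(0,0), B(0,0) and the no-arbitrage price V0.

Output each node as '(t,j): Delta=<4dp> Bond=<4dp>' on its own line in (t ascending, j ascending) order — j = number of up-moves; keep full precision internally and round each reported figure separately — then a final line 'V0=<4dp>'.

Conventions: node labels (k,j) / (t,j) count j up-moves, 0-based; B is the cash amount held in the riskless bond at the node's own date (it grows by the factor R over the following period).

(0,0): Delta=0.8661 Bond=-84.6195
V0=34.9055

Risk-neutral probability p* = (R−d)/(u−d) = (1.13−0.8)/(1.2−0.8) = 0.8250.
Expiry values: V(1,0)=0.0000, V(1,1)=47.8100
Node (0,0) S=138.0000: V=(p*·47.8100+(1−p*)·0.0000)/1.13=34.9055; Δ=(47.8100−0.0000)/(165.6000−110.4000)=0.8661; B=V−Δ·S=-84.6195
Sanity check at the root: Δ(0,0)·S0 + B(0,0) reproduces V0 = 34.9055.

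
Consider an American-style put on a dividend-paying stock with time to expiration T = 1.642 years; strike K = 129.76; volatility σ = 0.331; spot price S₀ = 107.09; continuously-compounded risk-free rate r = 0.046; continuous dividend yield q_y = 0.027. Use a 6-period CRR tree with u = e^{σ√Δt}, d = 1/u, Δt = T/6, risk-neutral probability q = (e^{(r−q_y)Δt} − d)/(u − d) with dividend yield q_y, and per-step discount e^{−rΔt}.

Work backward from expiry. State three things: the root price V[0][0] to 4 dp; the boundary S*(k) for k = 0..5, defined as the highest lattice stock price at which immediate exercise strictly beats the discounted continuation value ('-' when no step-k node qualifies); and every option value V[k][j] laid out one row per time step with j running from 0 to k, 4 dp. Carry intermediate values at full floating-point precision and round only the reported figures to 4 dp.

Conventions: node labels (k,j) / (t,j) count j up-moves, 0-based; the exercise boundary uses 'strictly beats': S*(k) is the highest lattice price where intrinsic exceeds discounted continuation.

price = 30.8797
boundary = - - 75.7438 63.7010 75.7438 90.0633
tree:
30.8797
41.5808 19.7283
54.0162 28.7752 10.1296
66.0590 40.3878 16.5469 3.2170
76.1871 54.0162 26.2146 6.1676 0.0000
84.7049 66.0590 39.6967 11.8246 0.0000 0.0000
91.8684 76.1871 54.0162 22.6700 0.0000 0.0000 0.0000

params: Δt=0.27367 u=1.18905 d=0.84101 q=0.47180 e^(-rΔt)=0.98749
t_6 payoffs: 91.8684 76.1871 54.0162 22.6700 0.0000 0.0000 0.0000
t_5: node(5,0) S=45.0551 payoff=84.7049 vs cont=83.4133 → 84.7049 [stop]  node(5,1) S=63.7010 payoff=66.0590 vs cont=64.9047 → 66.0590 [stop]  node(5,2) S=90.0633 payoff=39.6967 vs cont=38.7364 → 39.6967 [stop]  node(5,3) S=127.3356 payoff=2.4244 vs cont=11.8246 → 11.8246 [wait]  node(5,4) S=180.0328 payoff=0.0000 vs cont=0.0000 → 0.0000 [wait]  node(5,5) S=254.5386 payoff=0.0000 vs cont=0.0000 → 0.0000 [wait]  ⇒ S*(5)=90.0633
t_4: node(4,0) S=53.5729 payoff=76.1871 vs cont=74.9582 → 76.1871 [stop]  node(4,1) S=75.7438 payoff=54.0162 vs cont=52.9505 → 54.0162 [stop]  node(4,2) S=107.0900 payoff=22.6700 vs cont=26.2146 → 26.2146 [wait]  node(4,3) S=151.4087 payoff=0.0000 vs cont=6.1676 → 6.1676 [wait]  node(4,4) S=214.0685 payoff=0.0000 vs cont=0.0000 → 0.0000 [wait]  ⇒ S*(4)=75.7438
t_3: node(3,0) S=63.7010 payoff=66.0590 vs cont=64.9047 → 66.0590 [stop]  node(3,1) S=90.0633 payoff=39.6967 vs cont=40.3878 → 40.3878 [wait]  node(3,2) S=127.3356 payoff=2.4244 vs cont=16.5469 → 16.5469 [wait]  node(3,3) S=180.0328 payoff=0.0000 vs cont=3.2170 → 3.2170 [wait]  ⇒ S*(3)=63.7010
t_2: node(2,0) S=75.7438 payoff=54.0162 vs cont=53.2726 → 54.0162 [stop]  node(2,1) S=107.0900 payoff=22.6700 vs cont=28.7752 → 28.7752 [wait]  node(2,2) S=151.4087 payoff=0.0000 vs cont=10.1296 → 10.1296 [wait]  ⇒ S*(2)=75.7438
t_1: node(1,0) S=90.0633 payoff=39.6967 vs cont=41.5808 → 41.5808 [wait]  node(1,1) S=127.3356 payoff=2.4244 vs cont=19.7283 → 19.7283 [wait]  ⇒ S*(1)=-
t_0: node(0,0) S=107.0900 payoff=22.6700 vs cont=30.8797 → 30.8797 [wait]  ⇒ S*(0)=-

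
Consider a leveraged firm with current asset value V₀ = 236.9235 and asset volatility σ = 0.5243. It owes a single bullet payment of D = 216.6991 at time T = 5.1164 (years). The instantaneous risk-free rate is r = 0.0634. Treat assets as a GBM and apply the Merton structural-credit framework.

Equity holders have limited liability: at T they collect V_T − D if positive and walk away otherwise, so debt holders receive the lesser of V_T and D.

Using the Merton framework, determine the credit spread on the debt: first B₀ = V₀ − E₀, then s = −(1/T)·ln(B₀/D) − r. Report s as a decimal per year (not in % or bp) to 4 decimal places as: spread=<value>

With assets at 236.9235 and a single debt payment of 216.6991 at 5.1164 years:
d₁ = [ln(V₀/D) + (r + σ²/2)T] / (σ√T)
   = [ln(236.9235/216.6991) + (0.0634 + 0.5·0.5243²)·5.1164] / (0.5243·√5.1164)
   = [0.089228 + 1.027605] / 1.185938 = 0.941729
d₂ = d₁ − σ√T = 0.941729 − 1.185938 = -0.244210
N(d₁) = 0.826834,  N(d₂) = 0.403534,  e^(−rT) = 0.722976
E₀ = V₀·N(d₁) − D·e^(−rT)·N(d₂)
   = 236.9235·0.826834 − 216.6991·0.722976·0.403534 = 132.675487
B₀ = V₀ − E₀ = 236.9235 − 132.675487 = 104.248013
spread = −(1/T)·ln(B₀/D) − r = −(1/5.1164)·ln(104.248013/216.6991) − 0.0634 = 0.07961793

spread=0.0796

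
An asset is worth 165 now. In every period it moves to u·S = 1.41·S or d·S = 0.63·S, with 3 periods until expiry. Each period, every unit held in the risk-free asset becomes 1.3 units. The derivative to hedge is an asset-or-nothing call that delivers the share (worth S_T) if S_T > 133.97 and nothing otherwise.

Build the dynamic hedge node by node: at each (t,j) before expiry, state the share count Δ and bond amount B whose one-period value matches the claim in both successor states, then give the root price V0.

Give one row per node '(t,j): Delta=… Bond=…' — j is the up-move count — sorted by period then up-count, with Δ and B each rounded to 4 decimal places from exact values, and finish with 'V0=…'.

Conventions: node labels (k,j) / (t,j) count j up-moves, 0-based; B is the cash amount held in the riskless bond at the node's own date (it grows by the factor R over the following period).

(0,0): Delta=1.0982 Bond=-18.4072
(1,0): Delta=1.6841 Bond=-84.8403
(1,1): Delta=1.0552 Bond=-13.9290
(2,0): Delta=0.0000 Bond=0.0000
(2,1): Delta=1.8077 Bond=-128.4001
(2,2): Delta=1.0000 Bond=0.0000
V0=162.7933

Risk-neutral probability p* = (R−d)/(u−d) = (1.3−0.63)/(1.41−0.63) = 0.8590.
Expiry values: V(3,0)=0.0000, V(3,1)=0.0000, V(3,2)=206.6630, V(3,3)=462.5315
  t=2,j=0: stock 65.4885 → up 92.3388 (V=0.0000), down 41.2578 (V=0.0000). Price 0.0000; hedge Δ=0.0000, bond B=0.0000.
  t=2,j=1: stock 146.5695 → up 206.6630 (V=206.6630), down 92.3388 (V=0.0000). Price 136.5525; hedge Δ=1.8077, bond B=-128.4001.
  t=2,j=2: stock 328.0365 → up 462.5315 (V=462.5315), down 206.6630 (V=206.6630). Price 328.0365; hedge Δ=1.0000, bond B=0.0000.
  t=1,j=0: stock 103.9500 → up 146.5695 (V=136.5525), down 65.4885 (V=0.0000). Price 90.2270; hedge Δ=1.6841, bond B=-84.8403.
  t=1,j=1: stock 232.6500 → up 328.0365 (V=328.0365), down 146.5695 (V=136.5525). Price 231.5633; hedge Δ=1.0552, bond B=-13.9290.
  t=0,j=0: stock 165.0000 → up 232.6500 (V=231.5633), down 103.9500 (V=90.2270). Price 162.7933; hedge Δ=1.0982, bond B=-18.4072.
As a check, the time-0 holding Δ(0,0)·S0 + B(0,0) comes to 162.7933 — exactly V0.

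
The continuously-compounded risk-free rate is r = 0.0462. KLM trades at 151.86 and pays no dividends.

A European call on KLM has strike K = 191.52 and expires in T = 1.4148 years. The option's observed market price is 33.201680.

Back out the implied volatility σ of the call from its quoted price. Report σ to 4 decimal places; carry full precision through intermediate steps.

At σ = 0.5944 the Black–Scholes value reproduces the quote:
σ√T = 0.5944·√1.4148 = 0.707011
d₁ = (ln(S/K) + (r+σ²/2)T) / (σ√T) = (ln(151.86/191.52) + (0.0462+0.5944²/2)·1.4148) / 0.707011 = (-0.232033 + 0.315296) / 0.707011 = 0.117768
d₂ = d₁ − σ√T = 0.117768 − 0.707011 = -0.589244
e^{−rT} = 0.936727
N(d₁) = 0.546874,  N(d₂) = 0.277849
V = S·N(d₁) − K·e^{−rT}·N(d₂) = 83.048301 − 49.846621 = 33.201680 (the observed quote) — the price is monotone increasing in volatility, hence this σ is the only solution

sigma = 0.5944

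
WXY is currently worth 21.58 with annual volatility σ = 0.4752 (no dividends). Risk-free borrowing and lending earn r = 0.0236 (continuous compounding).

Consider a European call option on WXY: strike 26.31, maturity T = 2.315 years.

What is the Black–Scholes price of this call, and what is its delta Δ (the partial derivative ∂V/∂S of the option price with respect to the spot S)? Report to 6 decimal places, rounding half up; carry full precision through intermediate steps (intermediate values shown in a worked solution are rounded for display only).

price = 5.019374
Δ = 0.564730

σ√T = 0.4752·√2.315 = 0.723023
d₁ = (ln(S/K) + (r+σ²/2)T) / (σ√T) = (ln(21.58/26.31) + (0.0236+0.4752²/2)·2.315) / 0.723023 = (-0.198182 + 0.316015) / 0.723023 = 0.162972
d₂ = d₁ − σ√T = 0.162972 − 0.723023 = -0.560050
e^{−rT} = 0.946832
N(d₁) = 0.564730,  N(d₂) = 0.287723
Call price V = S·N(d₁) − K·e^{−rT}·N(d₂) = 12.186872 − 7.167497 = 5.019374
Δ = N(d₁) = 0.564730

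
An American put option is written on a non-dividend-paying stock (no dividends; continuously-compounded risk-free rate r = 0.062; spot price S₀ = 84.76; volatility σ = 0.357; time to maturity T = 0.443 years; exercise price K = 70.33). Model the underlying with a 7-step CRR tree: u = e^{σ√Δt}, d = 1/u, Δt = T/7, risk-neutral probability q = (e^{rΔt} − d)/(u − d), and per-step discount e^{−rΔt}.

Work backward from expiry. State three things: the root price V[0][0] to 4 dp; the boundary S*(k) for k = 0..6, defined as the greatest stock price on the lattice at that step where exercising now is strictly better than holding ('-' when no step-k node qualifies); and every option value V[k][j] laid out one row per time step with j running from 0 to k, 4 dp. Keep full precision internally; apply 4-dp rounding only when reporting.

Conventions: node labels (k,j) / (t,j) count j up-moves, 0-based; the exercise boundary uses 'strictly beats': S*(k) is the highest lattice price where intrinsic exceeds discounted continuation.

price = 1.9945
boundary = - - - - - 54.0969 59.1802
tree:
1.9945
3.2297 0.7721
5.1039 1.3766 0.1723
7.8255 2.4162 0.3455 0.0000
11.5494 4.1546 0.6928 0.0000 0.0000
16.2331 6.9458 1.3895 0.0000 0.0000 0.0000
20.8797 11.1498 2.7867 0.0000 0.0000 0.0000 0.0000
25.1272 16.2331 5.5889 0.0000 0.0000 0.0000 0.0000 0.0000

params: Δt=0.06329 u=1.09397 d=0.91411 q=0.49942 e^(-rΔt)=0.99608
t_7 payoffs: 25.1272 16.2331 5.5889 0.0000 0.0000 0.0000 0.0000 0.0000
t_6: node(6,0) S=49.4503 payoff=20.8797 vs cont=20.6043 → 20.8797 [stop]  node(6,1) S=59.1802 payoff=11.1498 vs cont=10.8744 → 11.1498 [stop]  node(6,2) S=70.8245 payoff=0.0000 vs cont=2.7867 → 2.7867 [wait]  node(6,3) S=84.7600 payoff=0.0000 vs cont=0.0000 → 0.0000 [wait]  node(6,4) S=101.4374 payoff=0.0000 vs cont=0.0000 → 0.0000 [wait]  node(6,5) S=121.3963 payoff=0.0000 vs cont=0.0000 → 0.0000 [wait]  node(6,6) S=145.2824 payoff=0.0000 vs cont=0.0000 → 0.0000 [wait]  ⇒ S*(6)=59.1802
t_5: node(5,0) S=54.0969 payoff=16.2331 vs cont=15.9577 → 16.2331 [stop]  node(5,1) S=64.7411 payoff=5.5889 vs cont=6.9458 → 6.9458 [wait]  node(5,2) S=77.4796 payoff=0.0000 vs cont=1.3895 → 1.3895 [wait]  node(5,3) S=92.7245 payoff=0.0000 vs cont=0.0000 → 0.0000 [wait]  node(5,4) S=110.9691 payoff=0.0000 vs cont=0.0000 → 0.0000 [wait]  node(5,5) S=132.8034 payoff=0.0000 vs cont=0.0000 → 0.0000 [wait]  ⇒ S*(5)=54.0969
t_4: node(4,0) S=59.1802 payoff=11.1498 vs cont=11.5494 → 11.5494 [wait]  node(4,1) S=70.8245 payoff=0.0000 vs cont=4.1546 → 4.1546 [wait]  node(4,2) S=84.7600 payoff=0.0000 vs cont=0.6928 → 0.6928 [wait]  node(4,3) S=101.4374 payoff=0.0000 vs cont=0.0000 → 0.0000 [wait]  node(4,4) S=121.3963 payoff=0.0000 vs cont=0.0000 → 0.0000 [wait]  ⇒ S*(4)=-
t_3: node(3,0) S=64.7411 payoff=5.5889 vs cont=7.8255 → 7.8255 [wait]  node(3,1) S=77.4796 payoff=0.0000 vs cont=2.4162 → 2.4162 [wait]  node(3,2) S=92.7245 payoff=0.0000 vs cont=0.3455 → 0.3455 [wait]  node(3,3) S=110.9691 payoff=0.0000 vs cont=0.0000 → 0.0000 [wait]  ⇒ S*(3)=-
t_2: node(2,0) S=70.8245 payoff=0.0000 vs cont=5.1039 → 5.1039 [wait]  node(2,1) S=84.7600 payoff=0.0000 vs cont=1.3766 → 1.3766 [wait]  node(2,2) S=101.4374 payoff=0.0000 vs cont=0.1723 → 0.1723 [wait]  ⇒ S*(2)=-
t_1: node(1,0) S=77.4796 payoff=0.0000 vs cont=3.2297 → 3.2297 [wait]  node(1,1) S=92.7245 payoff=0.0000 vs cont=0.7721 → 0.7721 [wait]  ⇒ S*(1)=-
t_0: node(0,0) S=84.7600 payoff=0.0000 vs cont=1.9945 → 1.9945 [wait]  ⇒ S*(0)=-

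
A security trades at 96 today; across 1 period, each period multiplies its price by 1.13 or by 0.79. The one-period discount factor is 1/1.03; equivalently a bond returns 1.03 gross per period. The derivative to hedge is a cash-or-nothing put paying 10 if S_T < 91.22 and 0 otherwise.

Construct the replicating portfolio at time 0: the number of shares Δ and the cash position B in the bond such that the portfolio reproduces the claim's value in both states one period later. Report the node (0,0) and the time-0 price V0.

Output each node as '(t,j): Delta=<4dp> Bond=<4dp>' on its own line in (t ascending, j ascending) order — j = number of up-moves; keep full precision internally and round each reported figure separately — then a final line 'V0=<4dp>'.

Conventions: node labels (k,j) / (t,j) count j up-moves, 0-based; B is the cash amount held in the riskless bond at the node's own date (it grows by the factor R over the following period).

The replicating-portfolio and risk-neutral prices coincide; use p* = (1.03−0.79)/(1.13−0.79) = 0.7059 for the latter.
Expiry values: V(1,0)=10.0000, V(1,1)=0.0000
(0,0): S=96.0000. Δ = (V_up−V_dn)/(S_up−S_dn) = (0.0000−10.0000)/(108.4800−75.8400) = -0.3064. V = [p*·0.0000 + (1−p*)·10.0000]/1.03 = 2.8555. B = V − Δ·S = 32.2673.
Verification: the root portfolio costs Δ(0,0)·S0 + B(0,0) = 2.8555, matching V0.

(0,0): Delta=-0.3064 Bond=32.2673
V0=2.8555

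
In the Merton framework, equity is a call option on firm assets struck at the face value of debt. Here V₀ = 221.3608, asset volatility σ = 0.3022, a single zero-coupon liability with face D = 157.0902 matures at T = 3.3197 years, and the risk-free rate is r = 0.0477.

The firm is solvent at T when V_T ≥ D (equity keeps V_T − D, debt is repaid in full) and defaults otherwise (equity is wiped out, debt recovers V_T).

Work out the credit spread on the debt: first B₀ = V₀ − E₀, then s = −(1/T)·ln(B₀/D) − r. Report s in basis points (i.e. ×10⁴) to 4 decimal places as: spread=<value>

Work the structural quantities from V₀ = 221.3608 against face 157.0902:
d₁ = [ln(V₀/D) + (r + σ²/2)T] / (σ√T)
   = [ln(221.3608/157.0902) + (0.0477 + 0.5·0.3022²)·3.3197] / (0.3022·√3.3197)
   = [0.342974 + 0.309935] / 0.550610 = 1.185793
d₂ = d₁ − σ√T = 1.185793 − 0.550610 = 0.635183
N(d₁) = 0.882148,  N(d₂) = 0.737345,  e^(−rT) = 0.853551
E₀ = V₀·N(d₁) − D·e^(−rT)·N(d₂)
   = 221.3608·0.882148 − 157.0902·0.853551·0.737345 = 96.406344
B₀ = V₀ − E₀ = 221.3608 − 96.406344 = 124.954456
spread = −(1/T)·ln(B₀/D) − r = −(1/3.3197)·ln(124.954456/157.0902) − 0.0477 = 0.02124323
in basis points: 0.02124323 × 10⁴ = 212.4323 bp

spread=212.4323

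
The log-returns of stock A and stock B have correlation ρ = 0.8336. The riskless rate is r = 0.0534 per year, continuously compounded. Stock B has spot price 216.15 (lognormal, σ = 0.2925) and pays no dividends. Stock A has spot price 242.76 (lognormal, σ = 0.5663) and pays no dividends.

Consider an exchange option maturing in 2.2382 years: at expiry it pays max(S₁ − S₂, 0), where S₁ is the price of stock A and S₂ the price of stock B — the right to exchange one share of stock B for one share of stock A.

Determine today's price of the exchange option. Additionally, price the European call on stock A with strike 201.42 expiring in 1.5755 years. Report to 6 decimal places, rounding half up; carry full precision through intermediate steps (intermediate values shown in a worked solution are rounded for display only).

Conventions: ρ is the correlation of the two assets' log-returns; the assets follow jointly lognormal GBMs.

σ_eff = √(σ₁² + σ₂² − 2ρσ₁σ₂) = √(0.5663² + 0.2925² − 2·0.8336·0.5663·0.2925) = 0.360683
d₁ = (ln(S₁/S₂) + (q₂ − q₁ + σ_eff²/2)T) / (σ_eff√T) = (ln(242.76/216.15) + (0.0 − 0.0 + 0.065046)·2.2382) / 0.539604 = 0.484961
d₂ = d₁ − σ_eff√T = 0.484961 − 0.539604 = -0.054643
N(d₁) = 0.686148,  N(d₂) = 0.478211
V = S₁·e^{−q₁T}·N(d₁) − S₂·e^{−q₂T}·N(d₂) = 166.569294 − 103.365393 = 63.203901
[vanilla: stock A call K=201.42]
σ√T = 0.5663·√1.5755 = 0.710814
d₁ = (ln(S/K) + (r+σ²/2)T) / (σ√T) = (ln(242.76/201.42) + (0.0534+0.5663²/2)·1.5755) / 0.710814 = (0.186681 + 0.336760) / 0.710814 = 0.736397
d₂ = d₁ − σ√T = 0.736397 − 0.710814 = 0.025583
e^{−rT} = 0.919310
N(d₁) = 0.769255,  N(d₂) = 0.510205
price = S·N(d₁) − K·e^{−rT}·N(d₂) = 186.744419 − 94.473361 = 92.271058

exchange price = 63.203901
price(stock A call K=201.42) = 92.271058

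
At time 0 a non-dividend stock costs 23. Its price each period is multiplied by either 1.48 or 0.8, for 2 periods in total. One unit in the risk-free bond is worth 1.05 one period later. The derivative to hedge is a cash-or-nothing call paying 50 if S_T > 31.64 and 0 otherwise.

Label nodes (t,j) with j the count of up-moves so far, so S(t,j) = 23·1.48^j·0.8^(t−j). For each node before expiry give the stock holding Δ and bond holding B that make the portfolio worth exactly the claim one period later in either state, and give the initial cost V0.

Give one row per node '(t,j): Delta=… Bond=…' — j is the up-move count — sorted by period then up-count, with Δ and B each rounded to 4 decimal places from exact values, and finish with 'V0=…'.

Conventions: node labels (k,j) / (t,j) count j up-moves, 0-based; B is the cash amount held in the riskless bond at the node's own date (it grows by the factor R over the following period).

(0,0): Delta=1.1194 Bond=-19.6157
(1,0): Delta=0.0000 Bond=0.0000
(1,1): Delta=2.1601 Bond=-56.0224
V0=6.1299

No-arbitrage ⇒ martingale measure with p* = (R−d)/(u−d) = 0.3676.
Payoffs at expiry: V(2,0)=0.0000, V(2,1)=0.0000, V(2,2)=50.0000
Node (1,0) S=18.4000: V=(p*·0.0000+(1−p*)·0.0000)/1.05=0.0000; Δ=(0.0000−0.0000)/(27.2320−14.7200)=0.0000; B=V−Δ·S=0.0000
Node (1,1) S=34.0400: V=(p*·50.0000+(1−p*)·0.0000)/1.05=17.5070; Δ=(50.0000−0.0000)/(50.3792−27.2320)=2.1601; B=V−Δ·S=-56.0224
Node (0,0) S=23.0000: V=(p*·17.5070+(1−p*)·0.0000)/1.05=6.1299; Δ=(17.5070−0.0000)/(34.0400−18.4000)=1.1194; B=V−Δ·S=-19.6157
As a check, the time-0 holding Δ(0,0)·S0 + B(0,0) comes to 6.1299 — exactly V0.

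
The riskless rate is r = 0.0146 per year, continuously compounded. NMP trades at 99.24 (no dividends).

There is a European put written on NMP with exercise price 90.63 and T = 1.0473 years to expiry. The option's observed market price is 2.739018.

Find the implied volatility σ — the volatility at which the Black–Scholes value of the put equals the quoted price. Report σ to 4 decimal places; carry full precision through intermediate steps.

At σ = 0.1708 the Black–Scholes value reproduces the quote:
σ√T = 0.1708·√1.0473 = 0.174793
d₁ = (ln(S/K) + (r+σ²/2)T) / (σ√T) = (ln(99.24/90.63) + (0.0146+0.1708²/2)·1.0473) / 0.174793 = (0.090756 + 0.030567) / 0.174793 = 0.694095
d₂ = d₁ − σ√T = 0.694095 − 0.174793 = 0.519302
e^{−rT} = 0.984826
N(−d₁) = 0.243811,  N(−d₂) = 0.301775
V = K·e^{−rT}·N(−d₂) − S·N(−d₁) = 26.934865 − 24.195847 = 2.739018 (matching the quote); vega is positive throughout, so no other σ reproduces this price

sigma = 0.1708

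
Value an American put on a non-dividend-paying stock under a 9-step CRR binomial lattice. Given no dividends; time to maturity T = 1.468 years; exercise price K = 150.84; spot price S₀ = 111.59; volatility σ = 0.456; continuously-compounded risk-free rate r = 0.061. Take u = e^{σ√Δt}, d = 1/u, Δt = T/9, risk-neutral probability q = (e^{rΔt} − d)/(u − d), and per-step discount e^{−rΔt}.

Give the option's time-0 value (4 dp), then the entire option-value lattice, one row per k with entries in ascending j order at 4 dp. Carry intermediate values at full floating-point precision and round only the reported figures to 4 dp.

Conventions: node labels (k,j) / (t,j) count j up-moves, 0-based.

params: Δt=0.16311 u=1.20221 d=0.83180 q=0.48108 e^(-rΔt)=0.99010
t_9 payoffs: 129.5689 120.0965 106.4059 86.6186 58.0196 16.6849 0.0000 0.0000 0.0000 0.0000
k=8: node(8,0) S=25.5724 payoff=125.2676 vs cont=123.7742 → 125.2676 [stop]  node(8,1) S=36.9602 payoff=113.8798 vs cont=112.3864 → 113.8798 [stop]  node(8,2) S=53.4193 payoff=97.4207 vs cont=95.9273 → 97.4207 [stop]  node(8,3) S=77.2079 payoff=73.6321 vs cont=72.1387 → 73.6321 [stop]  node(8,4) S=111.5900 payoff=39.2500 vs cont=37.7566 → 39.2500 [stop]  node(8,5) S=161.2831 payoff=0.0000 vs cont=8.5724 → 8.5724 [wait]  node(8,6) S=233.1054 payoff=0.0000 vs cont=0.0000 → 0.0000 [wait]  node(8,7) S=336.9115 payoff=0.0000 vs cont=0.0000 → 0.0000 [wait]  node(8,8) S=486.9443 payoff=0.0000 vs cont=0.0000 → 0.0000 [wait]
k=7: node(7,0) S=30.7435 payoff=120.0965 vs cont=118.6031 → 120.0965 [stop]  node(7,1) S=44.4341 payoff=106.4059 vs cont=104.9125 → 106.4059 [stop]  node(7,2) S=64.2214 payoff=86.6186 vs cont=85.1252 → 86.6186 [stop]  node(7,3) S=92.8204 payoff=58.0196 vs cont=56.5262 → 58.0196 [stop]  node(7,4) S=134.1551 payoff=16.6849 vs cont=24.2490 → 24.2490 [wait]  node(7,5) S=193.8968 payoff=0.0000 vs cont=4.4043 → 4.4043 [wait]  node(7,6) S=280.2425 payoff=0.0000 vs cont=0.0000 → 0.0000 [wait]  node(7,7) S=405.0397 payoff=0.0000 vs cont=0.0000 → 0.0000 [wait]
k=6: node(6,0) S=36.9602 payoff=113.8798 vs cont=112.3864 → 113.8798 [stop]  node(6,1) S=53.4193 payoff=97.4207 vs cont=95.9273 → 97.4207 [stop]  node(6,2) S=77.2079 payoff=73.6321 vs cont=72.1387 → 73.6321 [stop]  node(6,3) S=111.5900 payoff=39.2500 vs cont=41.3595 → 41.3595 [wait]  node(6,4) S=161.2831 payoff=0.0000 vs cont=14.5565 → 14.5565 [wait]  node(6,5) S=233.1054 payoff=0.0000 vs cont=2.2628 → 2.2628 [wait]  node(6,6) S=336.9115 payoff=0.0000 vs cont=0.0000 → 0.0000 [wait]
k=5: node(5,0) S=44.4341 payoff=106.4059 vs cont=104.9125 → 106.4059 [stop]  node(5,1) S=64.2214 payoff=86.6186 vs cont=85.1252 → 86.6186 [stop]  node(5,2) S=92.8204 payoff=58.0196 vs cont=57.5310 → 58.0196 [stop]  node(5,3) S=134.1551 payoff=16.6849 vs cont=28.1832 → 28.1832 [wait]  node(5,4) S=193.8968 payoff=0.0000 vs cont=8.5567 → 8.5567 [wait]  node(5,5) S=280.2425 payoff=0.0000 vs cont=1.1626 → 1.1626 [wait]
k=4: node(4,0) S=53.4193 payoff=97.4207 vs cont=95.9273 → 97.4207 [stop]  node(4,1) S=77.2079 payoff=73.6321 vs cont=72.1387 → 73.6321 [stop]  node(4,2) S=111.5900 payoff=39.2500 vs cont=43.2335 → 43.2335 [wait]  node(4,3) S=161.2831 payoff=0.0000 vs cont=18.5556 → 18.5556 [wait]  node(4,4) S=233.1054 payoff=0.0000 vs cont=4.9500 → 4.9500 [wait]
k=3: node(3,0) S=64.2214 payoff=86.6186 vs cont=85.1252 → 86.6186 [stop]  node(3,1) S=92.8204 payoff=58.0196 vs cont=58.4236 → 58.4236 [wait]  node(3,2) S=134.1551 payoff=16.6849 vs cont=31.0509 → 31.0509 [wait]  node(3,3) S=193.8968 payoff=0.0000 vs cont=11.8913 → 11.8913 [wait]
k=2: node(2,0) S=77.2079 payoff=73.6321 vs cont=72.3312 → 73.6321 [stop]  node(2,1) S=111.5900 payoff=39.2500 vs cont=44.8070 → 44.8070 [wait]  node(2,2) S=161.2831 payoff=0.0000 vs cont=21.6174 → 21.6174 [wait]
k=1: node(1,0) S=92.8204 payoff=58.0196 vs cont=59.1731 → 59.1731 [wait]  node(1,1) S=134.1551 payoff=16.6849 vs cont=33.3177 → 33.3177 [wait]
k=0: node(0,0) S=111.5900 payoff=39.2500 vs cont=46.2718 → 46.2718 [wait]

price = 46.2718
tree:
46.2718
59.1731 33.3177
73.6321 44.8070 21.6174
86.6186 58.4236 31.0509 11.8913
97.4207 73.6321 43.2335 18.5556 4.9500
106.4059 86.6186 58.0196 28.1832 8.5567 1.1626
113.8798 97.4207 73.6321 41.3595 14.5565 2.2628 0.0000
120.0965 106.4059 86.6186 58.0196 24.2490 4.4043 0.0000 0.0000
125.2676 113.8798 97.4207 73.6321 39.2500 8.5724 0.0000 0.0000 0.0000
129.5689 120.0965 106.4059 86.6186 58.0196 16.6849 0.0000 0.0000 0.0000 0.0000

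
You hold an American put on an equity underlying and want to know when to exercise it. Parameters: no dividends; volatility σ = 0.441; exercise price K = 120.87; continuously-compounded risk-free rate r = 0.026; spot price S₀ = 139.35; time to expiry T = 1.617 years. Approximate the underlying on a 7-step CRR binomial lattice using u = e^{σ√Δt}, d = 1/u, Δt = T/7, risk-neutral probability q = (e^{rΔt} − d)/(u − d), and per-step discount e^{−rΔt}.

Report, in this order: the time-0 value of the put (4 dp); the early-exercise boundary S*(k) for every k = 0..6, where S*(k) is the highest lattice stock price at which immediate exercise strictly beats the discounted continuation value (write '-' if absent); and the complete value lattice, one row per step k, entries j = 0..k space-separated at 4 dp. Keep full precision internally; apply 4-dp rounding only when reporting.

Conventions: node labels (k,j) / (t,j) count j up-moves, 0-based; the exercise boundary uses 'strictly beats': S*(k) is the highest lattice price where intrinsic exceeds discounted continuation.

Δt=0.23100, u=1.23609, d=0.80900, q=0.46131, disc=e^(-rΔt)=0.99401
k=7 terminal: V=max(K-S,0) → 89.2655 72.5806 47.0874 8.1357 0.0000 0.0000 0.0000 0.0000
k=6: j=0 S=39.0661 intr=81.8039 cont=81.0801 V=81.8039[EX]; j=1 S=59.6901 intr=61.1799 cont=60.4561 V=61.1799[EX]; j=2 S=91.2021 intr=29.6679 cont=28.9441 V=29.6679[EX]; j=3 S=139.3500 intr=0.0000 cont=4.3564 V=4.3564[hold]; j=4 S=212.9164 intr=0.0000 cont=0.0000 V=0.0000[hold]; j=5 S=325.3204 intr=0.0000 cont=0.0000 V=0.0000[hold]; j=6 S=497.0653 intr=0.0000 cont=0.0000 V=0.0000[hold]  S*(6)=91.2021
k=5: j=0 S=48.2894 intr=72.5806 cont=71.8569 V=72.5806[EX]; j=1 S=73.7826 intr=47.0874 cont=46.3637 V=47.0874[EX]; j=2 S=112.7343 intr=8.1357 cont=17.8836 V=17.8836[hold]; j=3 S=172.2495 intr=0.0000 cont=2.3327 V=2.3327[hold]; j=4 S=263.1844 intr=0.0000 cont=0.0000 V=0.0000[hold]; j=5 S=402.1262 intr=0.0000 cont=0.0000 V=0.0000[hold]  S*(5)=73.7826
k=4: j=0 S=59.6901 intr=61.1799 cont=60.4561 V=61.1799[EX]; j=1 S=91.2021 intr=29.6679 cont=33.4140 V=33.4140[hold]; j=2 S=139.3500 intr=0.0000 cont=10.6456 V=10.6456[hold]; j=3 S=212.9164 intr=0.0000 cont=1.2491 V=1.2491[hold]; j=4 S=325.3204 intr=0.0000 cont=0.0000 V=0.0000[hold]  S*(4)=59.6901
k=3: j=0 S=73.7826 intr=47.0874 cont=48.0815 V=48.0815[hold]; j=1 S=112.7343 intr=8.1357 cont=22.7735 V=22.7735[hold]; j=2 S=172.2495 intr=0.0000 cont=6.2731 V=6.2731[hold]; j=3 S=263.1844 intr=0.0000 cont=0.6688 V=0.6688[hold]  S*(3)=-
k=2: j=0 S=91.2021 intr=29.6679 cont=36.1885 V=36.1885[hold]; j=1 S=139.3500 intr=0.0000 cont=15.0708 V=15.0708[hold]; j=2 S=212.9164 intr=0.0000 cont=3.6657 V=3.6657[hold]  S*(2)=-
k=1: j=0 S=112.7343 intr=8.1357 cont=26.2883 V=26.2883[hold]; j=1 S=172.2495 intr=0.0000 cont=9.7507 V=9.7507[hold]  S*(1)=-
k=0: j=0 S=139.3500 intr=0.0000 cont=18.5476 V=18.5476[hold]  S*(0)=-

price = 18.5476
boundary = - - - - 59.6901 73.7826 91.2021
tree:
18.5476
26.2883 9.7507
36.1885 15.0708 3.6657
48.0815 22.7735 6.2731 0.6688
61.1799 33.4140 10.6456 1.2491 0.0000
72.5806 47.0874 17.8836 2.3327 0.0000 0.0000
81.8039 61.1799 29.6679 4.3564 0.0000 0.0000 0.0000
89.2655 72.5806 47.0874 8.1357 0.0000 0.0000 0.0000 0.0000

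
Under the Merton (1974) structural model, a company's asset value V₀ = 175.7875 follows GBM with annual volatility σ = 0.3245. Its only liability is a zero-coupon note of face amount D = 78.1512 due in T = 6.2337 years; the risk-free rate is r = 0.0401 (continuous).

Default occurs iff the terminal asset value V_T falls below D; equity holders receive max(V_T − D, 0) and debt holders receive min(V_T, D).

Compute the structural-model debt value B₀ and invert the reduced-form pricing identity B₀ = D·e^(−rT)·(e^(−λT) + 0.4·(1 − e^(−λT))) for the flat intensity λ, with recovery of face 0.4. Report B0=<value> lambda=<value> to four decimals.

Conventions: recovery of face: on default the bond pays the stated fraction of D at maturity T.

Work the structural quantities from V₀ = 175.7875 against face 78.1512:
d₁ = [ln(V₀/D) + (r + σ²/2)T] / (σ√T)
   = [ln(175.7875/78.1512) + (0.0401 + 0.5·0.3245²)·6.2337] / (0.3245·√6.2337)
   = [0.810630 + 0.578176] / 0.810191 = 1.714171
d₂ = d₁ − σ√T = 1.714171 − 0.810191 = 0.903980
N(d₁) = 0.956751,  N(d₂) = 0.816997,  e^(−rT) = 0.778823
E₀ = V₀·N(d₁) − D·e^(−rT)·N(d₂)
   = 175.7875·0.956751 − 78.1512·0.778823·0.816997 = 118.457628
B₀ = V₀ − E₀ = 175.7875 − 118.457628 = 57.329872
e^(−λT) = (B₀·e^(rT)/D − 0.4)/(1 − 0.4) = (57.3299·1.283989/78.1512 − 0.4)/0.6 = 0.90317362
λ = −ln(0.90317362)/6.2337 = 0.016337

B0=57.3299 lambda=0.0163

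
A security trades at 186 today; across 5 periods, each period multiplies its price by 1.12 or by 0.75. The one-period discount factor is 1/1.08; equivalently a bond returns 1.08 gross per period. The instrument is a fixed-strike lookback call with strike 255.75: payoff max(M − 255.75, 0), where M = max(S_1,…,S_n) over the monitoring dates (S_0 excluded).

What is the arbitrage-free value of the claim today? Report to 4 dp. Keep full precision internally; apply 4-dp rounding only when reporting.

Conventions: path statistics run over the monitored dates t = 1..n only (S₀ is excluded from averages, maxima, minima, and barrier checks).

price = 29.6823

With p* = (R−d)/(u−d) = 0.8919, sum probability × payoff across the paths and divide by R^5.
Enumerate all 2^5 = 32 price paths (U = up ×1.12, D = down ×0.75); each path with k up-moves has probability p*^k·(1−p*)^(5−k).
DDDDD: M=139.5000, payoff=0.0000, prob=0.000015
UDDDD: M=208.3200, payoff=0.0000, prob=0.000122
DUDDD: M=156.2400, payoff=0.0000, prob=0.000122
UUDDD: M=233.3184, payoff=0.0000, prob=0.001005
DDUDD: M=139.5000, payoff=0.0000, prob=0.000122
UDUDD: M=208.3200, payoff=0.0000, prob=0.001005
DUUDD: M=174.9888, payoff=0.0000, prob=0.001005
UUUDD: M=261.3166, payoff=5.5666, prob=0.008292
DDDUD: M=139.5000, payoff=0.0000, prob=0.000122
UDDUD: M=208.3200, payoff=0.0000, prob=0.001005
DUDUD: M=156.2400, payoff=0.0000, prob=0.001005
UUDUD: M=233.3184, payoff=0.0000, prob=0.008292
DDUUD: M=139.5000, payoff=0.0000, prob=0.001005
UDUUD: M=208.3200, payoff=0.0000, prob=0.008292
DUUUD: M=195.9875, payoff=0.0000, prob=0.008292
UUUUD: M=292.6746, payoff=36.9246, prob=0.068408
DDDDU: M=139.5000, payoff=0.0000, prob=0.000122
UDDDU: M=208.3200, payoff=0.0000, prob=0.001005
DUDDU: M=156.2400, payoff=0.0000, prob=0.001005
UUDDU: M=233.3184, payoff=0.0000, prob=0.008292
DDUDU: M=139.5000, payoff=0.0000, prob=0.001005
UDUDU: M=208.3200, payoff=0.0000, prob=0.008292
DUUDU: M=174.9888, payoff=0.0000, prob=0.008292
UUUDU: M=261.3166, payoff=5.5666, prob=0.068408
DDDUU: M=139.5000, payoff=0.0000, prob=0.001005
UDDUU: M=208.3200, payoff=0.0000, prob=0.008292
DUDUU: M=156.2400, payoff=0.0000, prob=0.008292
UUDUU: M=233.3184, payoff=0.0000, prob=0.068408
DDUUU: M=146.9906, payoff=0.0000, prob=0.008292
UDUUU: M=219.5060, payoff=0.0000, prob=0.068408
DUUUU: M=219.5060, payoff=0.0000, prob=0.068408
UUUUU: M=327.7956, payoff=72.0456, prob=0.564366
Price = Σ prob·payoff / R^5 = 43.612981 / 1.469328 = 29.6823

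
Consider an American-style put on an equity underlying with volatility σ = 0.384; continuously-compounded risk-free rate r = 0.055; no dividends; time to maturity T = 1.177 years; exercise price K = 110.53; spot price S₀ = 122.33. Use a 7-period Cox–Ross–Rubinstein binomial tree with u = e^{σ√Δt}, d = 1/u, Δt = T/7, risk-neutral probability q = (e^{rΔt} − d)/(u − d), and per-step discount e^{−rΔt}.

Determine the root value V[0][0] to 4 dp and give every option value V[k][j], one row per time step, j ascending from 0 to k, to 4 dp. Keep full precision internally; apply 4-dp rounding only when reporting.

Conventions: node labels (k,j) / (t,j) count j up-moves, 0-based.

price = 11.4590
tree:
11.4590
17.0634 5.8452
24.6371 9.5071 2.1462
34.2552 15.0974 3.8711 0.3923
45.3676 23.2360 6.9160 0.7765 0.0000
54.8611 34.2552 12.2120 1.5371 0.0000 0.0000
62.9714 45.3676 21.2478 3.0424 0.0000 0.0000 0.0000
69.9002 54.8611 34.2552 6.0221 0.0000 0.0000 0.0000 0.0000

params: Δt=0.16814 u=1.17053 d=0.85431 q=0.49010 e^(-rΔt)=0.99079
t_7 payoffs: 69.9002 54.8611 34.2552 6.0221 0.0000 0.0000 0.0000 0.0000
k=6: node(6,0) S=47.5586 payoff=62.9714 vs cont=61.9540 → 62.9714 [stop]  node(6,1) S=65.1624 payoff=45.3676 vs cont=44.3502 → 45.3676 [stop]  node(6,2) S=89.2822 payoff=21.2478 vs cont=20.2303 → 21.2478 [stop]  node(6,3) S=122.3300 payoff=0.0000 vs cont=3.0424 → 3.0424 [wait]  node(6,4) S=167.6104 payoff=0.0000 vs cont=0.0000 → 0.0000 [wait]  node(6,5) S=229.6514 payoff=0.0000 vs cont=0.0000 → 0.0000 [wait]  node(6,6) S=314.6569 payoff=0.0000 vs cont=0.0000 → 0.0000 [wait]
k=5: node(5,0) S=55.6689 payoff=54.8611 vs cont=53.8436 → 54.8611 [stop]  node(5,1) S=76.2748 payoff=34.2552 vs cont=33.2378 → 34.2552 [stop]  node(5,2) S=104.5079 payoff=6.0221 vs cont=12.2120 → 12.2120 [wait]  node(5,3) S=143.1914 payoff=0.0000 vs cont=1.5371 → 1.5371 [wait]  node(5,4) S=196.1937 payoff=0.0000 vs cont=0.0000 → 0.0000 [wait]  node(5,5) S=268.8148 payoff=0.0000 vs cont=0.0000 → 0.0000 [wait]
k=4: node(4,0) S=65.1624 payoff=45.3676 vs cont=44.3502 → 45.3676 [stop]  node(4,1) S=89.2822 payoff=21.2478 vs cont=23.2360 → 23.2360 [wait]  node(4,2) S=122.3300 payoff=0.0000 vs cont=6.9160 → 6.9160 [wait]  node(4,3) S=167.6104 payoff=0.0000 vs cont=0.7765 → 0.7765 [wait]  node(4,4) S=229.6514 payoff=0.0000 vs cont=0.0000 → 0.0000 [wait]
k=3: node(3,0) S=76.2748 payoff=34.2552 vs cont=34.2032 → 34.2552 [stop]  node(3,1) S=104.5079 payoff=6.0221 vs cont=15.0974 → 15.0974 [wait]  node(3,2) S=143.1914 payoff=0.0000 vs cont=3.8711 → 3.8711 [wait]  node(3,3) S=196.1937 payoff=0.0000 vs cont=0.3923 → 0.3923 [wait]
k=2: node(2,0) S=89.2822 payoff=21.2478 vs cont=24.6371 → 24.6371 [wait]  node(2,1) S=122.3300 payoff=0.0000 vs cont=9.5071 → 9.5071 [wait]  node(2,2) S=167.6104 payoff=0.0000 vs cont=2.1462 → 2.1462 [wait]
k=1: node(1,0) S=104.5079 payoff=6.0221 vs cont=17.0634 → 17.0634 [wait]  node(1,1) S=143.1914 payoff=0.0000 vs cont=5.8452 → 5.8452 [wait]
k=0: node(0,0) S=122.3300 payoff=0.0000 vs cont=11.4590 → 11.4590 [wait]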